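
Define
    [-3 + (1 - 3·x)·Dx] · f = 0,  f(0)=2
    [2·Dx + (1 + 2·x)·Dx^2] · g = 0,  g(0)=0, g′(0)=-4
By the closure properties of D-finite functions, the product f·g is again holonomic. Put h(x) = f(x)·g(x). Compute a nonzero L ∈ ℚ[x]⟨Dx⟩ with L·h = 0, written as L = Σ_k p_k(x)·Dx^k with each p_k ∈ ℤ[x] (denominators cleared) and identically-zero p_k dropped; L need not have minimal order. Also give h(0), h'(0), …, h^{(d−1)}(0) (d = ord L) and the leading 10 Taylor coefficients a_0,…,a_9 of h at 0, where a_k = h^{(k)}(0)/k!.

f: a_k = 2, 6, 18, 54, 162, 486, 1458, 4374, 13122, 39366, …
g: a_k = 0, -4, 4, -16/3, 8, -64/5, 64/3, -256/7, 64, -1024/9, …
f·g: L₀ = L_f ⊗_s L_g, ord ≤ 1·2.
L = 6 + (4 + 18·x)·Dx + (-1 + x + 6·x^2)·Dx^2  (order 2).
h: a_k = 0, -8, -16, -176/3, -160, -2528/5, -22112/15, -157344/35, -467552/35, -12695584/315, …
ICs: h(0) = 0, h′(0) = -8.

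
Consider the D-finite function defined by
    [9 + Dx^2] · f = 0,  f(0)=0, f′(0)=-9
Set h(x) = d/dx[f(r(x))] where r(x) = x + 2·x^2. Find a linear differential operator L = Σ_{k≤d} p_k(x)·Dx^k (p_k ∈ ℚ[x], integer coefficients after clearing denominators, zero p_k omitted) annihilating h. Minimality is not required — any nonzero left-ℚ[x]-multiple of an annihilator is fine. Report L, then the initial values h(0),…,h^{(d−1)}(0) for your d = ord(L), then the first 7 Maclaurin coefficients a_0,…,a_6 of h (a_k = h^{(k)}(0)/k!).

f: a_k = 0, -9, 0, 27/2, 0, -243/40, 0, …
Change of var in L_f (x↦r) gives L₀.
h=h₀': d/dx-closure on L₀ ⇒ L.
L = (57 + 144·x + 864·x^2 + 2304·x^3 + 2304·x^4) + (-12 - 48·x)·Dx + (1 + 8·x + 16·x^2)·Dx^2  (order 2).
h: a_k = -9, -36, 81/2, 324, 6237/8, 567/2, -135351/80, …
ICs: h(0) = -9, h′(0) = -36.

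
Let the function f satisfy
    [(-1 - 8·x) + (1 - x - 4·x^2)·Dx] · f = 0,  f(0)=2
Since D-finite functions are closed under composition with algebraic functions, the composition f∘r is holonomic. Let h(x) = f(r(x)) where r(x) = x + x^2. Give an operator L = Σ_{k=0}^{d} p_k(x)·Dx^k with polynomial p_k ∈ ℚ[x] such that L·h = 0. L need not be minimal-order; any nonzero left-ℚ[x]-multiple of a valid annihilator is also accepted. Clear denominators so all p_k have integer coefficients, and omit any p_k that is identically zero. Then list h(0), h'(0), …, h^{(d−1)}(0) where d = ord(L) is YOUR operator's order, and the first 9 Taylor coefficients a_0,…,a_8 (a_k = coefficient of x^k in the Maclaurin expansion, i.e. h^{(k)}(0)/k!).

f: a_k = 2, 2, 10, 18, 58, 130, 362, 882, 2330, …
Change of var in L_f (x↦r) gives L₀.
L = (1 + 10·x + 24·x^2 + 16·x^3) + (-1 + x + 5·x^2 + 8·x^3 + 4·x^4)·Dx  (order 1).
h: a_k = 2, 2, 12, 38, 122, 416, 1378, 4586, 15292, …
ICs: h(0) = 2.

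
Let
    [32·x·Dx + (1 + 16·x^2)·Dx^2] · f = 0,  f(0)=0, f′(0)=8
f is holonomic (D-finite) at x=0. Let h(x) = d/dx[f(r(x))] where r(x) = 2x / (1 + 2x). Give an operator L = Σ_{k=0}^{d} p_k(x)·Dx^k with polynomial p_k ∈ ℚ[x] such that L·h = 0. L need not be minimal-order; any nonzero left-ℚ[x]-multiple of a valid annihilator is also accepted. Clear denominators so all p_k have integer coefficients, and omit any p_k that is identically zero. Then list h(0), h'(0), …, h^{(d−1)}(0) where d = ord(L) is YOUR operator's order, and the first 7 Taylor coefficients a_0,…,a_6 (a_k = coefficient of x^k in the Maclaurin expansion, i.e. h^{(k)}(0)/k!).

L = (4 + 136·x) + (1 + 4·x + 68·x^2)·Dx  (order 1).
h: a_k = 16, -64, -832, 7680, 25856, -625664, 744448, …
ICs: h(0) = 16.

f: a_k = 0, 8, 0, -128/3, 0, 2048/5, 0, …
h₀=f(r): pull back L_f along r ⇒ L₀.
h=h₀': d/dx-closure on L₀ ⇒ L.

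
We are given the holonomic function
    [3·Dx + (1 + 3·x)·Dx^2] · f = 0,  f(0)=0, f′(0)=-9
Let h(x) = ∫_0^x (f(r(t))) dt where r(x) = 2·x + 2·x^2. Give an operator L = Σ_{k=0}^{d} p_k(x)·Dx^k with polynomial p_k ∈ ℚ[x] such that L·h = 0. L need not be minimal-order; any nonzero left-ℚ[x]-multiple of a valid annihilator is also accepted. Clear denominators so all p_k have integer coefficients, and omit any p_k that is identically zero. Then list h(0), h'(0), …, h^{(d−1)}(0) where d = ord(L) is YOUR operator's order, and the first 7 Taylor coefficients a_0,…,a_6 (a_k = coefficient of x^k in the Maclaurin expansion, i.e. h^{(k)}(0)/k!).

L = (4 + 12·x + 12·x^2)·Dx^2 + (1 + 8·x + 18·x^2 + 12·x^3)·Dx^3  (order 3).
h: a_k = 0, 0, -9, 12, -27, 378/5, -1188/5, …
ICs: h(0) = 0, h′(0) = 0, h′′(0) = -18.

f: a_k = 0, -9, 27/2, -27, 243/4, -729/5, 729/2, …
L₀ from L_f via x↦r, Dx↦r'^{-1}Dx.
h=∫h₀ ⇒ L = L₀·Dx.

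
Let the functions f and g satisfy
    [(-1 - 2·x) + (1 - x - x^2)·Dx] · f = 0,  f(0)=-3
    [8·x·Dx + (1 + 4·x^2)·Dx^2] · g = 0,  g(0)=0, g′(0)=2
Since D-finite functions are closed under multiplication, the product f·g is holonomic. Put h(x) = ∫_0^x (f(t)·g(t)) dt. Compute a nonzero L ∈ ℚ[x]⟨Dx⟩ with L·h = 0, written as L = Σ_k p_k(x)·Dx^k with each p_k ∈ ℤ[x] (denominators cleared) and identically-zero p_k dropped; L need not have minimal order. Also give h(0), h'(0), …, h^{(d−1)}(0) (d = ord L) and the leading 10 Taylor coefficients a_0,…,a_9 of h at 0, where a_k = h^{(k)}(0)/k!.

f: a_k = -3, -3, -6, -9, -15, -24, -39, -63, -102, -165, …
g: a_k = 0, 2, 0, -8/3, 0, 32/5, 0, -128/7, 0, 512/9, …
h₀=f·g: eliminate ⇒ L₀, order ≤ 1·2.
Integrate: L := L₀·Dx.
L = (2 + 8·x + 24·x^2)·Dx + (2 - 4·x + 16·x^2 + 24·x^3)·Dx^2 + (-1 + x - 3·x^2 + 4·x^3 + 4·x^4)·Dx^3  (order 3).
h: a_k = 0, 0, -3, -2, -1, -2, -83/15, -216/35, -377/140, -2266/315, …
ICs: h(0) = 0, h′(0) = 0, h′′(0) = -6.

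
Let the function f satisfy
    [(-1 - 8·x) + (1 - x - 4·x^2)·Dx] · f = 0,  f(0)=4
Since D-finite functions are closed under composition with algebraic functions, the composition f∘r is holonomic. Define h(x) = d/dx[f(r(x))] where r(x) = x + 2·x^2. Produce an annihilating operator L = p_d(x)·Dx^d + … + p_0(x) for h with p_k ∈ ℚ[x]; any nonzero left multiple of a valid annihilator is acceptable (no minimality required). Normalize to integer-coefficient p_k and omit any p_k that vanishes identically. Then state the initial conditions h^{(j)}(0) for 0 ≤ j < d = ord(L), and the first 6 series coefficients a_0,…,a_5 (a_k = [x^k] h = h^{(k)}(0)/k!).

f: a_k = 4, 4, 20, 36, 116, 260, …
f∘r: x↦r, Dx↦Dx/r' in L_f ⇒ L₀.
h₀' ⇒ L via d/dx closure of L₀.
L = (14 + 20·x + 120·x^2 + 320·x^3 + 320·x^4) + (-1 - 3·x + 10·x^2 + 40·x^3 + 80·x^4 + 64·x^5)·Dx  (order 1).
h: a_k = 4, 56, 348, 1648, 8100, 38376, …
ICs: h(0) = 4.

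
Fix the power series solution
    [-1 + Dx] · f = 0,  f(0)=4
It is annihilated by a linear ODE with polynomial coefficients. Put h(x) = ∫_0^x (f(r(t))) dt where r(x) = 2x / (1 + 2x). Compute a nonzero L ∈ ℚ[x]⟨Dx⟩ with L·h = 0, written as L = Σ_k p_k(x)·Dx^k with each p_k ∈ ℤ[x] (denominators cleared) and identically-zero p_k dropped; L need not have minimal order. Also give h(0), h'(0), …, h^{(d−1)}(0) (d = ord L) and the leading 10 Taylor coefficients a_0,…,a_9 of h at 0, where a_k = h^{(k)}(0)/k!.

L = -2·Dx + (1 + 4·x + 4·x^2)·Dx^2  (order 2).
h: a_k = 0, 4, 4, -8/3, 4/3, 8/15, -152/45, 2416/315, -4364/315, 62728/2835, …
ICs: h(0) = 0, h′(0) = 4.

f: a_k = 4, 4, 2, 2/3, 1/6, 1/30, 1/180, 1/1260, 1/10080, 1/90720, …
Substitute x→r, Dx→(1/r')Dx; clear ⇒ L₀.
∫: right-multiply L₀ by Dx.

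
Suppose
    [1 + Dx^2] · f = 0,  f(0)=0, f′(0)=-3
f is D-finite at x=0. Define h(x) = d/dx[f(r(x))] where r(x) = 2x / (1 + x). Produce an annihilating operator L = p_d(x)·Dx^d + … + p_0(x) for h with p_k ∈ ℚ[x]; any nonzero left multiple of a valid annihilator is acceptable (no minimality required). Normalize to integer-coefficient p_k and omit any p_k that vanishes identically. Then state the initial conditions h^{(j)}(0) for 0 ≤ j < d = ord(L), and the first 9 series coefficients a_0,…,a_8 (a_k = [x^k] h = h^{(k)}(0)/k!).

L = (10 + 12·x + 6·x^2) + (6 + 18·x + 18·x^2 + 6·x^3)·Dx + (1 + 4·x + 6·x^2 + 4·x^3 + x^4)·Dx^2  (order 2).
h: a_k = -6, 12, -6, -24, 86, -180, 4418/15, -6064/15, 49262/105, …
ICs: h(0) = -6, h′(0) = 12.

f: a_k = 0, -3, 0, 1/2, 0, -1/40, 0, 1/1680, 0, …
f∘r: x↦r, Dx↦Dx/r' in L_f ⇒ L₀.
Differentiate: ansatz ord ≤ ord L₀ ⇒ L.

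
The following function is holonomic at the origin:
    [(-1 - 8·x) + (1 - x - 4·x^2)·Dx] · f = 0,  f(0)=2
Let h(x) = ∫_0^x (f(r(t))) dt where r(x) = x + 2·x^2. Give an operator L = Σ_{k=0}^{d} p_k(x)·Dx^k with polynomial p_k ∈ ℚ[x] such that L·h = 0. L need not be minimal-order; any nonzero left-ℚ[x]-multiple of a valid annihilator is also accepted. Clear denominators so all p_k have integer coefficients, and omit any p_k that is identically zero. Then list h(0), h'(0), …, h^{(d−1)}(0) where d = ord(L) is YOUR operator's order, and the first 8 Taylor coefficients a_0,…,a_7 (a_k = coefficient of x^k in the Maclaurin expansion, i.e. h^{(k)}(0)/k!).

L = (1 + 12·x + 48·x^2 + 64·x^3)·Dx + (-1 + x + 6·x^2 + 16·x^3 + 16·x^4)·Dx^2  (order 2).
h: a_k = 0, 2, 1, 14/3, 29/2, 206/5, 135, 3198/7, …
ICs: h(0) = 0, h′(0) = 2.

f: a_k = 2, 2, 10, 18, 58, 130, 362, 882, …
f∘r: x↦r, Dx↦Dx/r' in L_f ⇒ L₀.
∫: right-multiply L₀ by Dx.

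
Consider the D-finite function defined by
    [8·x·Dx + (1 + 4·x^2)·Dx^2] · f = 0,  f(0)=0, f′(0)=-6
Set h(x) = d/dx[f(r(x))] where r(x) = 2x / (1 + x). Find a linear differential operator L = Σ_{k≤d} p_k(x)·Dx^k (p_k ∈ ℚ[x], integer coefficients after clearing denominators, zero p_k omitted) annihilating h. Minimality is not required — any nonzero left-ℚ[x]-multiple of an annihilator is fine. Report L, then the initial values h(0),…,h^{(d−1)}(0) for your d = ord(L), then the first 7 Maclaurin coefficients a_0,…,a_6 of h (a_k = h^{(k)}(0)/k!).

L = (2 + 34·x) + (1 + 2·x + 17·x^2)·Dx  (order 1).
h: a_k = -12, 24, 156, -720, -1212, 14664, -8724, …
ICs: h(0) = -12.

f: a_k = 0, -6, 0, 8, 0, -96/5, 0, …
Substitute x→r, Dx→(1/r')Dx; clear ⇒ L₀.
h₀' ⇒ L via d/dx closure of L₀.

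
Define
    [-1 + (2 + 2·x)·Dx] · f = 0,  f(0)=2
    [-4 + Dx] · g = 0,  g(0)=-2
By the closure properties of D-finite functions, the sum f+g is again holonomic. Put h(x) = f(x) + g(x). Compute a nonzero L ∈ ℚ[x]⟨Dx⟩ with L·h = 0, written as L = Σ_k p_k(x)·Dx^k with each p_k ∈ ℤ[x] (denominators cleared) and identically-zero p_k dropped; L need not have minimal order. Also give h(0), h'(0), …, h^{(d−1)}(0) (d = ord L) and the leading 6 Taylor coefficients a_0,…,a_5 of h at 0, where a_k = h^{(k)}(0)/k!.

L = (36 + 32·x) + (-65 - 128·x - 64·x^2)·Dx + (14 + 30·x + 16·x^2)·Dx^2  (order 2).
h: a_k = 0, -7, -65/4, -509/24, -4111/192, -32663/1920, …
ICs: h(0) = 0, h′(0) = -7.

f: a_k = 2, 1, -1/4, 1/8, -5/64, 7/128, …
g: a_k = -2, -8, -16, -64/3, -64/3, -256/15, …
Weyl lclm of L_f,L_g ⇒ L₀ (ord ≤ 2).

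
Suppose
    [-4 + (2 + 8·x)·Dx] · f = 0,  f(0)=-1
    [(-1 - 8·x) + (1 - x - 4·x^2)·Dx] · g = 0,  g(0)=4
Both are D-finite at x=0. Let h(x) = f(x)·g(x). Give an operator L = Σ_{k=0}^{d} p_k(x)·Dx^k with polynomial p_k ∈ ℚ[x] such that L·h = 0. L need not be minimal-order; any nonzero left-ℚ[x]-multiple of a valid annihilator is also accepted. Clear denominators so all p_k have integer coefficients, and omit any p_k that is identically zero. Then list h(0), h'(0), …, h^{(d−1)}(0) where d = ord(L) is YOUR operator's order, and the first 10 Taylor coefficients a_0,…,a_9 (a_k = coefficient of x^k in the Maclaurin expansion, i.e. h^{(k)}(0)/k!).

f: a_k = -1, -2, 2, -4, 10, -28, 84, -264, 858, -2860, …
g: a_k = 4, 4, 20, 36, 116, 260, 724, 1764, 4660, 11716, …
L₀ := L_f ⊗_s L_g (sym. prod.), ord ≤ 1.
L = (3 + 10·x + 24·x^2) + (-1 - 3·x + 8·x^2 + 16·x^3)·Dx  (order 1).
h: a_k = -4, -12, -20, -84, -124, -572, -732, -4076, -3572, -31316, …
ICs: h(0) = -4.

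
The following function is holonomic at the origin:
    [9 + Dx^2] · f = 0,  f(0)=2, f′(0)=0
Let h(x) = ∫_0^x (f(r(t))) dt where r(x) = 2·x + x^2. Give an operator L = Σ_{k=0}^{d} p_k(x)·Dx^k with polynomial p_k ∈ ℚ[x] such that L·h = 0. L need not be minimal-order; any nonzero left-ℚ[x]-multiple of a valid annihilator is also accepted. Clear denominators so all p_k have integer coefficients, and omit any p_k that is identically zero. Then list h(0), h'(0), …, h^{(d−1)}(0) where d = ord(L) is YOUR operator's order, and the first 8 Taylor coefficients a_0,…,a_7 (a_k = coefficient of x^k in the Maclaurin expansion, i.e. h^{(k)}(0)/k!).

f: a_k = 2, 0, -9, 0, 27/4, 0, -81/40, 0, …
Change of var in L_f (x↦r) gives L₀.
h=∫₀ˣh₀: take L = L₀·Dx.
L = (36 + 108·x + 108·x^2 + 36·x^3)·Dx - Dx^2 + (1 + x)·Dx^3  (order 3).
h: a_k = 0, 2, 0, -12, -9, 99/5, 36, 162/35, …
ICs: h(0) = 0, h′(0) = 2, h′′(0) = 0.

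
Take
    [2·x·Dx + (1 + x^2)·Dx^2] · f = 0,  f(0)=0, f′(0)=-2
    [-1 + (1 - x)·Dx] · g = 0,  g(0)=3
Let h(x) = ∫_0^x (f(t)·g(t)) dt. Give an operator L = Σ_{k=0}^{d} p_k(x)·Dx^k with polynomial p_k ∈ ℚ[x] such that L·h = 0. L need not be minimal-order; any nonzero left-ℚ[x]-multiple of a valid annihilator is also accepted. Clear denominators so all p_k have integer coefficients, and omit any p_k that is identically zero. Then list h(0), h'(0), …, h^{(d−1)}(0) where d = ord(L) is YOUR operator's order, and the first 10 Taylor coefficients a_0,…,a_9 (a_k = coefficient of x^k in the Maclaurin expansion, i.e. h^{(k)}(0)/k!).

L = 2·x·Dx + (2 - 2·x + 4·x^2)·Dx^2 + (-1 + x - x^2 + x^3)·Dx^3  (order 3).
h: a_k = 0, 0, -3, -2, -1, -4/5, -13/15, -26/35, -19/35, -152/315, …
ICs: h(0) = 0, h′(0) = 0, h′′(0) = -6.

f: a_k = 0, -2, 0, 2/3, 0, -2/5, 0, 2/7, 0, -2/9, …
g: a_k = 3, 3, 3, 3, 3, 3, 3, 3, 3, 3, …
Sym-product of L_f,L_g gives L₀ (≤ ord 2).
∫: right-multiply L₀ by Dx.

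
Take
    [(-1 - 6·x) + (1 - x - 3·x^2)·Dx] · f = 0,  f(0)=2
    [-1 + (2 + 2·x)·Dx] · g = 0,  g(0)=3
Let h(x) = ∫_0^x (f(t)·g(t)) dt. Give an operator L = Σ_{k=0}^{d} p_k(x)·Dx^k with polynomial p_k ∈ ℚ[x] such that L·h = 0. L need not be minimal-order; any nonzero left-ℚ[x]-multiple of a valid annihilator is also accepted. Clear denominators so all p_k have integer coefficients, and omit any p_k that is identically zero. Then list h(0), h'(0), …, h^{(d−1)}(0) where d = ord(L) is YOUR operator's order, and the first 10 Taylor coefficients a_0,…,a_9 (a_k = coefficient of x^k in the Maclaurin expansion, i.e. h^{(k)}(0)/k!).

L = (3 + 13·x + 9·x^2)·Dx + (-2 + 8·x^2 + 6·x^3)·Dx^2  (order 2).
h: a_k = 0, 6, 9/2, 35/4, 429/32, 8457/320, 12509/256, 353013/3584, 1606773/8192, 19865443/49152, …
ICs: h(0) = 0, h′(0) = 6.

f: a_k = 2, 2, 8, 14, 38, 80, 194, 434, 1016, 2318, …
g: a_k = 3, 3/2, -3/8, 3/16, -15/128, 21/256, -63/1024, 99/2048, -1287/32768, 2145/65536, …
L₀ := L_f ⊗_s L_g (sym. prod.), ord ≤ 1.
Integrate: L := L₀·Dx.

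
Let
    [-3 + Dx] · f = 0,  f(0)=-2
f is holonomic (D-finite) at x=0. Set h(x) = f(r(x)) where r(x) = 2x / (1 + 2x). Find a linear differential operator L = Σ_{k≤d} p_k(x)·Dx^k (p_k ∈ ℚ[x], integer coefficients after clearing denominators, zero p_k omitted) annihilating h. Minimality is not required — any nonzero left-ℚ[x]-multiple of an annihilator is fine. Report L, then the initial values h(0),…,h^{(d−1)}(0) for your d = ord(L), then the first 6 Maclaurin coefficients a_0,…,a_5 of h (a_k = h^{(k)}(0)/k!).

f: a_k = -2, -6, -9, -9, -27/4, -81/20, …
f∘r: x↦r, Dx↦Dx/r' in L_f ⇒ L₀.
L = -6 + (1 + 4·x + 4·x^2)·Dx  (order 1).
h: a_k = -2, -12, -12, 24, -12, -168/5, …
ICs: h(0) = -2.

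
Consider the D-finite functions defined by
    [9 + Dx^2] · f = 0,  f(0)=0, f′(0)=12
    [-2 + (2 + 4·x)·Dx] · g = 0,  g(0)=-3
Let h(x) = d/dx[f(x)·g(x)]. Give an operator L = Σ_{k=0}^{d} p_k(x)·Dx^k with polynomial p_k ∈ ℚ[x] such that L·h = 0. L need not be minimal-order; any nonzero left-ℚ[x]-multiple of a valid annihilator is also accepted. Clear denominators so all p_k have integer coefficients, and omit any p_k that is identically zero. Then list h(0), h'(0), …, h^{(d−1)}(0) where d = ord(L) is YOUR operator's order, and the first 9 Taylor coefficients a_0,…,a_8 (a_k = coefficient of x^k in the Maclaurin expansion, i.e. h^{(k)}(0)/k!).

f: a_k = 0, 12, 0, -18, 0, 81/10, 0, -243/140, 0, …
g: a_k = -3, -3, 3/2, -3/2, 15/8, -21/8, 63/16, -99/16, 1287/128, …
h₀=f·g: eliminate ⇒ L₀, order ≤ 2·1.
Derive L from L₀ (diff closure).
L = (14 + 84·x + 192·x^2 + 216·x^3 + 108·x^4) + (-1 - 8·x - 18·x^2 - 12·x^3)·Dx + (1 + 7·x + 19·x^2 + 24·x^3 + 12·x^4)·Dx^2  (order 2).
h: a_k = -36, -72, 216, 144, -144, -864/5, 216, -9504/35, 3888/7, …
ICs: h(0) = -36, h′(0) = -72.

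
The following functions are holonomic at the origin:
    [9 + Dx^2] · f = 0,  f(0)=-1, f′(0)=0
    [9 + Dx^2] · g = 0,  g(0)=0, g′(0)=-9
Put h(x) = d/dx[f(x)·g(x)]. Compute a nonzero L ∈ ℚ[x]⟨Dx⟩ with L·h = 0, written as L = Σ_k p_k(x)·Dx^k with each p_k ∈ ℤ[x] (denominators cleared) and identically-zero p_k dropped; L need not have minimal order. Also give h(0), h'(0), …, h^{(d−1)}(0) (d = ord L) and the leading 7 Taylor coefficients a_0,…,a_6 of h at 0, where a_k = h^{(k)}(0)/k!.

L = 36 + Dx^2  (order 2).
h: a_k = 9, 0, -162, 0, 486, 0, -2916/5, …
ICs: h(0) = 9, h′(0) = 0.

f: a_k = -1, 0, 9/2, 0, -27/8, 0, 81/80, …
g: a_k = 0, -9, 0, 27/2, 0, -243/40, 0, …
L₀ := L_f ⊗_s L_g (sym. prod.), ord ≤ 4.
h₀' ⇒ L via d/dx closure of L₀.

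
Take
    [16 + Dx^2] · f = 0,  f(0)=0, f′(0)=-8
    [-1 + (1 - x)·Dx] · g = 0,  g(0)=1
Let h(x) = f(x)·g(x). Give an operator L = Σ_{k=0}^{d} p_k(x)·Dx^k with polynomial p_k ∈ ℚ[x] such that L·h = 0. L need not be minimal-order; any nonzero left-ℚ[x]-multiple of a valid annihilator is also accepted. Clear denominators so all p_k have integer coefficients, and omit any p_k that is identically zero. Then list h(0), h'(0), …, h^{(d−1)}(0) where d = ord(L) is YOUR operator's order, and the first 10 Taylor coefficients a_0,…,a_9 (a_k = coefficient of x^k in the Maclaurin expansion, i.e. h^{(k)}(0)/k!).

L = (-16 + 16·x) + 2·Dx + (-1 + x)·Dx^2  (order 2).
h: a_k = 0, -8, -8, 40/3, 40/3, -56/15, -56/15, 872/315, 872/315, 536/405, …
ICs: h(0) = 0, h′(0) = -8.

f: a_k = 0, -8, 0, 64/3, 0, -256/15, 0, 2048/315, 0, -4096/2835, …
g: a_k = 1, 1, 1, 1, 1, 1, 1, 1, 1, 1, …
h₀=f·g: eliminate ⇒ L₀, order ≤ 2·1.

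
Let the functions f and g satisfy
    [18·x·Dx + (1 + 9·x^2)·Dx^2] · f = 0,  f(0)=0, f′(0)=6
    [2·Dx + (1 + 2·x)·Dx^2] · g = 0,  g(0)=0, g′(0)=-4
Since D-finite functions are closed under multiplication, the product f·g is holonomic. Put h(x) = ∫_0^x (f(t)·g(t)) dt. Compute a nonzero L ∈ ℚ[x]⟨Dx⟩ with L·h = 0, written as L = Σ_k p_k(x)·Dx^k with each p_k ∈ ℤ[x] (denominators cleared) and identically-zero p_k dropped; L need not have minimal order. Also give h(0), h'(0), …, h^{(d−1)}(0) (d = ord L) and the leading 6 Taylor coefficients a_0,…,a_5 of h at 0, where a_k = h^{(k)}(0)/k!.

f: a_k = 0, 6, 0, -18, 0, 486/5, …
g: a_k = 0, -4, 4, -16/3, 8, -64/5, …
h₀=f·g: eliminate ⇒ L₀, order ≤ 2·2.
∫: right-multiply L₀ by Dx.
L = (792 + 3024·x + 22680·x^2 + 102384·x^3 + 174960·x^4 + 151632·x^5 + 104976·x^7)·Dx^2 + (332 + 4752·x + 28908·x^2 + 127008·x^3 + 351216·x^4 + 542376·x^5 + 408240·x^6 + 157464·x^7 + 367416·x^8)·Dx^3 + (44 + 916·x + 6696·x^2 + 27252·x^3 + 85860·x^4 + 193428·x^5 + 279936·x^6 + 224532·x^7 + 157464·x^8 + 209952·x^9)·Dx^4 + (10 + 76·x + 418·x^2 + 1728·x^3 + 5391·x^4 + 12960·x^5 + 24948·x^6 + 34992·x^7 + 29889·x^8 + 26244·x^9 + 26244·x^10)·Dx^5  (order 5).
h: a_k = 0, 0, 0, -8, 6, 8, …
ICs: h(0) = 0, h′(0) = 0, h′′(0) = 0, h′′′(0) = -48, h′′′′(0) = 144.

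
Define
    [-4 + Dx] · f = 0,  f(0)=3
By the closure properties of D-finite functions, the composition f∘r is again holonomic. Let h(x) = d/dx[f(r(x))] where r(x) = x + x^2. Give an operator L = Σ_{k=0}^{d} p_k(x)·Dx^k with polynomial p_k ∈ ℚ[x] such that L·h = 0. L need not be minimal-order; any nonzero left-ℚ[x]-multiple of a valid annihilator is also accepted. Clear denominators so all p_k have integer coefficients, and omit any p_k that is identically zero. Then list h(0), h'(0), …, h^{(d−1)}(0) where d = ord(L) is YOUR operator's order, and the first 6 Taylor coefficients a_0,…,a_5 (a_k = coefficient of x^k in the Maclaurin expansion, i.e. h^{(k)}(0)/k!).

f: a_k = 3, 12, 24, 32, 32, 128/5, …
f∘r: x↦r, Dx↦Dx/r' in L_f ⇒ L₀.
Derive L from L₀ (diff closure).
L = (6 + 16·x + 16·x^2) + (-1 - 2·x)·Dx  (order 1).
h: a_k = 12, 72, 240, 608, 1248, 11072/5, …
ICs: h(0) = 12.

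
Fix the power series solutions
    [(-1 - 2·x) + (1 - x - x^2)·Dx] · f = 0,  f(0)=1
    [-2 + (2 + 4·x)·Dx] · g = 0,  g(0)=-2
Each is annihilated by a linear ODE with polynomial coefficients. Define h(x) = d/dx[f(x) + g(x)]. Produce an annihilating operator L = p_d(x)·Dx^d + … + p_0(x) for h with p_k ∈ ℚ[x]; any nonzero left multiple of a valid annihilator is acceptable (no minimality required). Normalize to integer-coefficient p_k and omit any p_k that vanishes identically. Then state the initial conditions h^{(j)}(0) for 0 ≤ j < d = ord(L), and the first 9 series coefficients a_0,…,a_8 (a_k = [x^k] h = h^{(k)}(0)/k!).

f: a_k = 1, 1, 2, 3, 5, 8, 13, 21, 34, …
g: a_k = -2, -2, 1, -1, 5/4, -7/4, 21/8, -33/8, 429/64, …
L₀ := lclm(L_f,L_g); ord L₀ ≤ 1+1.
Derive L from L₀ (diff closure).
L = (-6 - 18·x - 24·x^2 - 12·x^3 - 6·x^4) + (-3 - 24·x - 63·x^2 - 72·x^3 - 45·x^4 - 18·x^5)·Dx + (1 + 4·x + 3·x^2 - 6·x^3 - 13·x^4 - 12·x^5 - 4·x^6)·Dx^2  (order 2).
h: a_k = -1, 6, 6, 25, 125/4, 375/4, 945/8, 2605/8, 25245/64, …
ICs: h(0) = -1, h′(0) = 6.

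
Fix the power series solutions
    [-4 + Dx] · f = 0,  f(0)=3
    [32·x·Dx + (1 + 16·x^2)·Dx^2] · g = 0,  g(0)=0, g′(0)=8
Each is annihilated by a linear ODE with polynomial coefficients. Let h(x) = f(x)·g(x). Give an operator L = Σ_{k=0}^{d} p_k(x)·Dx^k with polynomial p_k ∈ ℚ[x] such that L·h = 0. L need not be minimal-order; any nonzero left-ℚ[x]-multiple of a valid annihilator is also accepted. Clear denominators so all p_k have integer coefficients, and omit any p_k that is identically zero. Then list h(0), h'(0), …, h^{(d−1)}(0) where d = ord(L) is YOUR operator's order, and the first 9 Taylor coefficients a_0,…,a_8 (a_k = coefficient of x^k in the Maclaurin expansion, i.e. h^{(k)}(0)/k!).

f: a_k = 3, 12, 24, 32, 32, 128/5, 256/15, 1024/105, 512/105, …
g: a_k = 0, 8, 0, -128/3, 0, 2048/5, 0, -32768/7, 0, …
f·g: L₀ = L_f ⊗_s L_g, ord ≤ 1·2.
L = (16 - 128·x + 256·x^2) + (-8 + 32·x - 128·x^2)·Dx + (1 + 16·x^2)·Dx^2  (order 2).
h: a_k = 0, 24, 96, 64, -256, 2304/5, 11264/3, -190464/35, -925696/21, …
ICs: h(0) = 0, h′(0) = 24.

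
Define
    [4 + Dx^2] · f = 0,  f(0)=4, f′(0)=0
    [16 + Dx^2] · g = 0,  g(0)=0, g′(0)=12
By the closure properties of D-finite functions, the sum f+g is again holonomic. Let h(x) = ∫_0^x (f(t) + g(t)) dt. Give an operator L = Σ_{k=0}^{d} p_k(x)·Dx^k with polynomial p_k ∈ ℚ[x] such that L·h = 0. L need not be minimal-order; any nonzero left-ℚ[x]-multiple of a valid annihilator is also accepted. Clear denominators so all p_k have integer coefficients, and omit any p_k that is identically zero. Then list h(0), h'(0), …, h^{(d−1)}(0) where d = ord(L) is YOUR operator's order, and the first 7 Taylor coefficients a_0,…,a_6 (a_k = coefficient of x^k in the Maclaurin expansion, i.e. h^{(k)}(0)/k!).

f: a_k = 4, 0, -8, 0, 8/3, 0, -16/45, …
g: a_k = 0, 12, 0, -32, 0, 128/5, 0, …
L₀ := lclm(L_f,L_g); ord L₀ ≤ 2+2.
h=∫h₀ ⇒ L = L₀·Dx.
L = 64·Dx + 20·Dx^3 + Dx^5  (order 5).
h: a_k = 0, 4, 6, -8/3, -8, 8/15, 64/15, …
ICs: h(0) = 0, h′(0) = 4, h′′(0) = 12, h′′′(0) = -16, h′′′′(0) = -192.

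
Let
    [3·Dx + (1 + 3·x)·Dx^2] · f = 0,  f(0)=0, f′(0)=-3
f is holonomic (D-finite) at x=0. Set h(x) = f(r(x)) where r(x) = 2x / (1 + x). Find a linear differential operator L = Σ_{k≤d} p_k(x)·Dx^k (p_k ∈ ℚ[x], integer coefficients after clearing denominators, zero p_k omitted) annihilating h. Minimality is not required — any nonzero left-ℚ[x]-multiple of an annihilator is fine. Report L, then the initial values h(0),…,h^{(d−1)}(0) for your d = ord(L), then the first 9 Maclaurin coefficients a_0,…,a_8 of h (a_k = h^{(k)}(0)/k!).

f: a_k = 0, -3, 9/2, -9, 81/4, -243/5, 243/2, -2187/7, 6561/8, …
Change of var in L_f (x↦r) gives L₀.
L = (8 + 14·x)·Dx + (1 + 8·x + 7·x^2)·Dx^2  (order 2).
h: a_k = 0, -6, 24, -114, 600, -16806/5, 19608, -823542/7, 720600, …
ICs: h(0) = 0, h′(0) = -6.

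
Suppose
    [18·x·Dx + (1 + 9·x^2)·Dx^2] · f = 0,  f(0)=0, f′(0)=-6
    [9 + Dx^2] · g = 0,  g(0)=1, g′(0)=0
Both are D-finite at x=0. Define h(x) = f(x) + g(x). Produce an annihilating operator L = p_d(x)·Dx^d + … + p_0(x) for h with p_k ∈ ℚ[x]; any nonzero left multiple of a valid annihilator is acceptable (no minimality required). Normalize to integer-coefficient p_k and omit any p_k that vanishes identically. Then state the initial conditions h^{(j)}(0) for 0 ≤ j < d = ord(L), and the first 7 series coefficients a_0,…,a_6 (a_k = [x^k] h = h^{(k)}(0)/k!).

f: a_k = 0, -6, 0, 18, 0, -486/5, 0, …
g: a_k = 1, 0, -9/2, 0, 27/8, 0, -81/80, …
Sum ⇒ L₀ = lclm(L_f,L_g) in ℚ(x)⟨Dx⟩.
L = (-1782·x + 20412·x^3 + 13122·x^5)·Dx + (-9 + 567·x^2 + 6561·x^4 + 6561·x^6)·Dx^2 + (-198·x + 2268·x^3 + 1458·x^5)·Dx^3 + (-1 + 63·x^2 + 729·x^4 + 729·x^6)·Dx^4  (order 4).
h: a_k = 1, -6, -9/2, 18, 27/8, -486/5, -81/80, …
ICs: h(0) = 1, h′(0) = -6, h′′(0) = -9, h′′′(0) = 108.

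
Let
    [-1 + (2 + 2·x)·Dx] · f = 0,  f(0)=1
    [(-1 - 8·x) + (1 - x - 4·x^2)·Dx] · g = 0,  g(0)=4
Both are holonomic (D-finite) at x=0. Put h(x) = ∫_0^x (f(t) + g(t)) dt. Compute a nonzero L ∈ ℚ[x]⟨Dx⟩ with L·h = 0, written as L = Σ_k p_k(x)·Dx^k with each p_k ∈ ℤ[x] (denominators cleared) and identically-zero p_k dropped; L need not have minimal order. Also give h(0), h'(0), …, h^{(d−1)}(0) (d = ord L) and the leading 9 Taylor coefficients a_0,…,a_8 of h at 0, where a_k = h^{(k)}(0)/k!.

f: a_k = 1, 1/2, -1/8, 1/16, -5/128, 7/256, -21/1024, 33/2048, -429/32768, …
g: a_k = 4, 4, 20, 36, 116, 260, 724, 1764, 4660, …
Weyl lclm of L_f,L_g ⇒ L₀ (ord ≤ 2).
∫: right-multiply L₀ by Dx.
L = (21 + 75·x + 228·x^2 + 160·x^3)·Dx + (-41 - 174·x - 609·x^2 - 872·x^3 - 400·x^4)·Dx^2 + (2 + 38·x + 30·x^2 - 198·x^3 - 352·x^4 - 160·x^5)·Dx^3  (order 3).
h: a_k = 0, 5, 9/4, 53/8, 577/64, 14843/640, 22189/512, 741355/7168, 3612705/16384, …
ICs: h(0) = 0, h′(0) = 5, h′′(0) = 9/2.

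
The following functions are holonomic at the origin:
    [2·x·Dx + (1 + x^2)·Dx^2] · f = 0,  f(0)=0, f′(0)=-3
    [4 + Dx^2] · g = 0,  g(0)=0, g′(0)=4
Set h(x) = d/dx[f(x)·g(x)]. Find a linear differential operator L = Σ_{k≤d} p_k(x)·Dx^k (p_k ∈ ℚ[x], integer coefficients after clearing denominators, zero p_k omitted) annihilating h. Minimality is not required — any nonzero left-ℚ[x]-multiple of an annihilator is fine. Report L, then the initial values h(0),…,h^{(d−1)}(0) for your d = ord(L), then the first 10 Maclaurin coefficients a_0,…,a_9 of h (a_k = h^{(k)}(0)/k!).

f: a_k = 0, -3, 0, 1, 0, -3/5, 0, 3/7, 0, -1/3, …
g: a_k = 0, 4, 0, -8/3, 0, 8/15, 0, -16/315, 0, 8/2835, …
Sym-product of L_f,L_g gives L₀ (≤ ord 4).
h=h₀': d/dx-closure on L₀ ⇒ L.
L = (512 + 1824·x^2 + 2768·x^4 + 1920·x^6 + 912·x^8 + 320·x^10 + 64·x^12) + (248·x + 944·x^3 + 1240·x^5 + 800·x^7 + 320·x^9 + 64·x^11)·Dx + (168 + 652·x^2 + 1080·x^4 + 892·x^6 + 488·x^8 + 176·x^10 + 32·x^12)·Dx^2 + (62·x + 236·x^3 + 310·x^5 + 200·x^7 + 80·x^9 + 16·x^11)·Dx^3 + (10 + 49·x^2 + 97·x^4 + 103·x^6 + 65·x^8 + 24·x^10 + 4·x^12)·Dx^4  (order 4).
h: a_k = 0, -24, 0, 48, 0, -40, 0, 32, 0, -26984/945, …
ICs: h(0) = 0, h′(0) = -24, h′′(0) = 0, h′′′(0) = 288.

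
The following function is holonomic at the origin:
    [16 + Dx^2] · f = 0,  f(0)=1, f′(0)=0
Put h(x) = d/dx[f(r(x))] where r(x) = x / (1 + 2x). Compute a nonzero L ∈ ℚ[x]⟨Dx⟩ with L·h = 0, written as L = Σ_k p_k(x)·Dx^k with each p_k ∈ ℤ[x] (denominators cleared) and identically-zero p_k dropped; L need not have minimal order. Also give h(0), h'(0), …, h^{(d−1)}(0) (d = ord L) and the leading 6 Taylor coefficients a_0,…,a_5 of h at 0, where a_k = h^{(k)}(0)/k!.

f: a_k = 1, 0, -8, 0, 32/3, 0, …
Substitute x→r, Dx→(1/r')Dx; clear ⇒ L₀.
Differentiate: ansatz ord ≤ ord L₀ ⇒ L.
L = (40 + 96·x + 96·x^2) + (12 + 72·x + 144·x^2 + 96·x^3)·Dx + (1 + 8·x + 24·x^2 + 32·x^3 + 16·x^4)·Dx^2  (order 2).
h: a_k = 0, -16, 96, -1024/3, 2560/3, -19712/15, …
ICs: h(0) = 0, h′(0) = -16.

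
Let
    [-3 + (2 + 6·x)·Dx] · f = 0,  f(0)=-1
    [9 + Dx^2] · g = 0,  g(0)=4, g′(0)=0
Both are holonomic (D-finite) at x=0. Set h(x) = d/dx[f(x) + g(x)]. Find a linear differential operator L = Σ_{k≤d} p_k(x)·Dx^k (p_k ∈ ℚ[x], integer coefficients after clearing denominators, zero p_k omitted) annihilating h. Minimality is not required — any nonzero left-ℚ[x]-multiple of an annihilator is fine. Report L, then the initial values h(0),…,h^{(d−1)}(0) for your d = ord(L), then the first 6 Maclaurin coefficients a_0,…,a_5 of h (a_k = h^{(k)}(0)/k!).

f: a_k = -1, -3/2, 9/8, -27/16, 405/128, -1701/256, …
g: a_k = 4, 0, -18, 0, 27/2, 0, …
h₀=f+g: left-lcm gives L₀, ord ≤ 3.
h=h₀': d/dx-closure on L₀ ⇒ L.
L = (-513 - 648·x - 972·x^2) + (-126 - 810·x - 1944·x^2 - 1944·x^3)·Dx + (-57 - 72·x - 108·x^2)·Dx^2 + (-14 - 90·x - 216·x^2 - 216·x^3)·Dx^3  (order 3).
h: a_k = -3/2, -135/4, -81/16, 2133/32, -8505/256, 167427/2560, …
ICs: h(0) = -3/2, h′(0) = -135/4, h′′(0) = -81/8.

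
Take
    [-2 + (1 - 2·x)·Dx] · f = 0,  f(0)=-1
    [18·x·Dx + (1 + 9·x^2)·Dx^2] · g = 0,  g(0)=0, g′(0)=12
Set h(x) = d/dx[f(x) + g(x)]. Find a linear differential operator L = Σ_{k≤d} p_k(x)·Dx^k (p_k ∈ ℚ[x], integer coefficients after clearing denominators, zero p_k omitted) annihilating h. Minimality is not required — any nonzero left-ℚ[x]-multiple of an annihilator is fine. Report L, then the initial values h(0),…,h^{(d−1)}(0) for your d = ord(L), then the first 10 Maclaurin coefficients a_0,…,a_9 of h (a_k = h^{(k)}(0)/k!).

L = (-36 + 288·x + 972·x^2) + (21 - 36·x + 9·x^2 + 972·x^3)·Dx + (-2 - 5·x - 45·x^3 + 162·x^4)·Dx^2  (order 2).
h: a_k = 10, -8, -132, -64, 812, -384, -9644, -2048, 74124, -10240, …
ICs: h(0) = 10, h′(0) = -8.

f: a_k = -1, -2, -4, -8, -16, -32, -64, -128, -256, -512, …
g: a_k = 0, 12, 0, -36, 0, 972/5, 0, -8748/7, 0, 8748, …
f+g: L₀ = lclm(L_f,L_g), ord ≤ 1+2.
Differentiate: ansatz ord ≤ ord L₀ ⇒ L.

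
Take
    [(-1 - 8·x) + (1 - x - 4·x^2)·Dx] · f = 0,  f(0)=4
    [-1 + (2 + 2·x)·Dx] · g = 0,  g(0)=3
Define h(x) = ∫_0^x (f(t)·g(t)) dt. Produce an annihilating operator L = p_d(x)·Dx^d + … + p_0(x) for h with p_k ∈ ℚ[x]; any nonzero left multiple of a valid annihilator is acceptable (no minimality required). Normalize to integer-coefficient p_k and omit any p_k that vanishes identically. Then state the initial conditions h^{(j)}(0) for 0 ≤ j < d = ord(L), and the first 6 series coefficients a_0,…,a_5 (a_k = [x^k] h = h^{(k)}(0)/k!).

L = (3 + 17·x + 12·x^2)·Dx + (-2 + 10·x^2 + 8·x^3)·Dx^2  (order 2).
h: a_k = 0, 12, 9, 43/2, 549/16, 12633/160, …
ICs: h(0) = 0, h′(0) = 12.

f: a_k = 4, 4, 20, 36, 116, 260, …
g: a_k = 3, 3/2, -3/8, 3/16, -15/128, 21/256, …
L₀ := L_f ⊗_s L_g (sym. prod.), ord ≤ 1.
Integrate: L := L₀·Dx.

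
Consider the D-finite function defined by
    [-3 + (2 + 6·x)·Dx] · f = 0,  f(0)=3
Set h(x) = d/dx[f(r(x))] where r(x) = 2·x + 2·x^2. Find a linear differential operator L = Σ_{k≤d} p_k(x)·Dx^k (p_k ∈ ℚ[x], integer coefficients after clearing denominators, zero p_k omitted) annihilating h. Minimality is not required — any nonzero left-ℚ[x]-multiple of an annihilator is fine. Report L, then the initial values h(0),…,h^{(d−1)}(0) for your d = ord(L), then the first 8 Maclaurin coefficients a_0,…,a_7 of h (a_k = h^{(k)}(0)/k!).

f: a_k = 3, 9/2, -27/8, 81/16, -1215/128, 5103/256, -45927/1024, 216513/2048, …
Change of var in L_f (x↦r) gives L₀.
h=h₀': d/dx-closure on L₀ ⇒ L.
L = -1 + (-1 - 8·x - 18·x^2 - 12·x^3)·Dx  (order 1).
h: a_k = 9, -9, 81/2, -351/2, 6075/8, -26487/8, 233037/16, -1033479/16, …
ICs: h(0) = 9.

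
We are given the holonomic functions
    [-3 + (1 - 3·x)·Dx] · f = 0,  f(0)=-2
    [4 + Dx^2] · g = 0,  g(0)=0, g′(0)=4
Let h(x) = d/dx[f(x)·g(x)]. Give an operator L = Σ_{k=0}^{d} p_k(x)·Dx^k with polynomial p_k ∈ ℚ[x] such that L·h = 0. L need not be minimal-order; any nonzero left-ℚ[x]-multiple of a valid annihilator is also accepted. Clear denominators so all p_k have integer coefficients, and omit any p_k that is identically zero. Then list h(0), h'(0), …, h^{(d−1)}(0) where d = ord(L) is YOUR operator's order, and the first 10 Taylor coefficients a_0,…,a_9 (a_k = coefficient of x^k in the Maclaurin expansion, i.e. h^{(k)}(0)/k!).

L = (-14 - 24·x + 36·x^2) + (-6 + 18·x)·Dx + (1 - 6·x + 9·x^2)·Dx^2  (order 2).
h: a_k = -8, -48, -200, -800, -9016/3, -54096/5, -1703992/45, -13631936/105, -19717624/45, -39435248/27, …
ICs: h(0) = -8, h′(0) = -48.

f: a_k = -2, -6, -18, -54, -162, -486, -1458, -4374, -13122, -39366, …
g: a_k = 0, 4, 0, -8/3, 0, 8/15, 0, -16/315, 0, 8/2835, …
L₀ := L_f ⊗_s L_g (sym. prod.), ord ≤ 2.
Derive L from L₀ (diff closure).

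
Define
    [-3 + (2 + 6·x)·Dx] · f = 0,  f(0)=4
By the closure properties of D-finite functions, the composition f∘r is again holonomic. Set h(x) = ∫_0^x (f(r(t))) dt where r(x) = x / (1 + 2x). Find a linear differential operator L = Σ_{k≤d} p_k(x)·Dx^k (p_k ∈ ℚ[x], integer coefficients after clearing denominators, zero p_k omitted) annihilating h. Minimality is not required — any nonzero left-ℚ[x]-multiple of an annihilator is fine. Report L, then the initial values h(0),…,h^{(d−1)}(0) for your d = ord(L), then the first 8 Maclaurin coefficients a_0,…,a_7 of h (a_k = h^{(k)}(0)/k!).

f: a_k = 4, 6, -9/2, 27/4, -405/32, 1701/64, -15309/256, 72171/512, …
Substitute x→r, Dx→(1/r')Dx; clear ⇒ L₀.
h=∫h₀ ⇒ L = L₀·Dx.
L = -3·Dx + (2 + 14·x + 20·x^2)·Dx^2  (order 2).
h: a_k = 0, 4, 3, -11/2, 195/16, -993/32, 11303/128, -492501/1792, …
ICs: h(0) = 0, h′(0) = 4.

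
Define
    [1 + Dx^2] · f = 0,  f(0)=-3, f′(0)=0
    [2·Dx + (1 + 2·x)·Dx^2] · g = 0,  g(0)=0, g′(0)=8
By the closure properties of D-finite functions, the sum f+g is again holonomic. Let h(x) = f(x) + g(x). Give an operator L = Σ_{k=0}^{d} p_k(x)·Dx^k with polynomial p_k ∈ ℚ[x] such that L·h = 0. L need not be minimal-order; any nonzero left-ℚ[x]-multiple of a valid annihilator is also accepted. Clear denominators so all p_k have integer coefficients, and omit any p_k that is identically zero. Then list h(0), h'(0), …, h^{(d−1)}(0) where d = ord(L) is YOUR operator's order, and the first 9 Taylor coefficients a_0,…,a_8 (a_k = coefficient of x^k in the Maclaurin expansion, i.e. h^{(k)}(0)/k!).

L = (50 + 8·x + 8·x^2)·Dx + (9 + 22·x + 12·x^2 + 8·x^3)·Dx^2 + (50 + 8·x + 8·x^2)·Dx^3 + (9 + 22·x + 12·x^2 + 8·x^3)·Dx^4  (order 4).
h: a_k = -3, 8, -13/2, 32/3, -129/8, 128/5, -3413/80, 512/7, -1720321/13440, …
ICs: h(0) = -3, h′(0) = 8, h′′(0) = -13, h′′′(0) = 64.

f: a_k = -3, 0, 3/2, 0, -1/8, 0, 1/240, 0, -1/13440, …
g: a_k = 0, 8, -8, 32/3, -16, 128/5, -128/3, 512/7, -128, …
f+g: L₀ = lclm(L_f,L_g), ord ≤ 2+2.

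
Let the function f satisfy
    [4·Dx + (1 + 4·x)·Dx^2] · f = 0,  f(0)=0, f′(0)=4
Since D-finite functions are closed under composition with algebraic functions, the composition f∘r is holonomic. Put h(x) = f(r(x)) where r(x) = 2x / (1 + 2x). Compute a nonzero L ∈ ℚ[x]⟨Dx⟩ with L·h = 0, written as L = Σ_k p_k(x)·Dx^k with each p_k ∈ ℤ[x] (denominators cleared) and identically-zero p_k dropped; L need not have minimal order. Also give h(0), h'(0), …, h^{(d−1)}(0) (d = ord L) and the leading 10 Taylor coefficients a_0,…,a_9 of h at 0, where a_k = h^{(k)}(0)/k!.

f: a_k = 0, 4, -8, 64/3, -64, 1024/5, -2048/3, 16384/7, -8192, 262144/9, …
Substitute x→r, Dx→(1/r')Dx; clear ⇒ L₀.
L = (12 + 40·x)·Dx + (1 + 12·x + 20·x^2)·Dx^2  (order 2).
h: a_k = 0, 8, -48, 992/3, -2496, 99968/5, -166656, 9999872/7, -12499968, 999999488/9, …
ICs: h(0) = 0, h′(0) = 8.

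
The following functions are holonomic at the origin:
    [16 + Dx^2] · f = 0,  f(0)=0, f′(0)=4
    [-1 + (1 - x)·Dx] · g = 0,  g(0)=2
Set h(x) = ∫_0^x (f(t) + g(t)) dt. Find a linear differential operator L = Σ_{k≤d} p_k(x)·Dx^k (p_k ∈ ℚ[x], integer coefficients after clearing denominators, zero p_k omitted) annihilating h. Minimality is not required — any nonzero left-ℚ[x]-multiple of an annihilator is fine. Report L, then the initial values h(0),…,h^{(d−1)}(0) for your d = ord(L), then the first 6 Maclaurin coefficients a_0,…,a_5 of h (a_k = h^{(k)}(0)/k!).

L = (-176 + 256·x - 128·x^2)·Dx + (144 - 400·x + 384·x^2 - 128·x^3)·Dx^2 + (-11 + 16·x - 8·x^2)·Dx^3 + (9 - 25·x + 24·x^2 - 8·x^3)·Dx^4  (order 4).
h: a_k = 0, 2, 3, 2/3, -13/6, 2/5, …
ICs: h(0) = 0, h′(0) = 2, h′′(0) = 6, h′′′(0) = 4.

f: a_k = 0, 4, 0, -32/3, 0, 128/15, …
g: a_k = 2, 2, 2, 2, 2, 2, …
h₀=f+g: left-lcm gives L₀, ord ≤ 3.
h=∫₀ˣh₀: take L = L₀·Dx.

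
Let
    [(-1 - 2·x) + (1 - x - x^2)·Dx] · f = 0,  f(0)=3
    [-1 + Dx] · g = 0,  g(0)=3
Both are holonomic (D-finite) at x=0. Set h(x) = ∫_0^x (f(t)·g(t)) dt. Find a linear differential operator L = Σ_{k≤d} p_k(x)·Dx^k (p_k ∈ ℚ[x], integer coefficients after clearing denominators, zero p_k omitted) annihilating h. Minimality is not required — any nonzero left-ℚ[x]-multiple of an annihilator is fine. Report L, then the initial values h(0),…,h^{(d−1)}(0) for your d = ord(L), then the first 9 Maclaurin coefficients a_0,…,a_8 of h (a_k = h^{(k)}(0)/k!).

f: a_k = 3, 3, 6, 9, 15, 24, 39, 63, 102, …
g: a_k = 3, 3, 3/2, 1/2, 1/8, 1/40, 1/240, 1/1680, 1/13440, …
L₀ := L_f ⊗_s L_g (sym. prod.), ord ≤ 1.
h=∫₀ˣh₀: take L = L₀·Dx.
L = (2 + x - x^2)·Dx + (-1 + x + x^2)·Dx^2  (order 2).
h: a_k = 0, 9, 9, 21/2, 51/4, 663/40, 893/40, 17347/560, 98221/2240, …
ICs: h(0) = 0, h′(0) = 9.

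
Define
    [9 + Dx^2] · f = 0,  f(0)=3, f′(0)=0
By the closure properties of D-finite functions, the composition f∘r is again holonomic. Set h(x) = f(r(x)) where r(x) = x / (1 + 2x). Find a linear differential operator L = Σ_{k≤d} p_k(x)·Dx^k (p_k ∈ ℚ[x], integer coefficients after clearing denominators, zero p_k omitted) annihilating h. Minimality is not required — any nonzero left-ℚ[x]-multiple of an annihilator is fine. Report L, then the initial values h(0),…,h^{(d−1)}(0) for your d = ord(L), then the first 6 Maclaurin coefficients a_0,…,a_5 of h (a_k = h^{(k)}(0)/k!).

f: a_k = 3, 0, -27/2, 0, 81/8, 0, …
h₀=f(r): pull back L_f along r ⇒ L₀.
L = 9 + (4 + 24·x + 48·x^2 + 32·x^3)·Dx + (1 + 8·x + 24·x^2 + 32·x^3 + 16·x^4)·Dx^2  (order 2).
h: a_k = 3, 0, -27/2, 54, -1215/8, 351, …
ICs: h(0) = 3, h′(0) = 0.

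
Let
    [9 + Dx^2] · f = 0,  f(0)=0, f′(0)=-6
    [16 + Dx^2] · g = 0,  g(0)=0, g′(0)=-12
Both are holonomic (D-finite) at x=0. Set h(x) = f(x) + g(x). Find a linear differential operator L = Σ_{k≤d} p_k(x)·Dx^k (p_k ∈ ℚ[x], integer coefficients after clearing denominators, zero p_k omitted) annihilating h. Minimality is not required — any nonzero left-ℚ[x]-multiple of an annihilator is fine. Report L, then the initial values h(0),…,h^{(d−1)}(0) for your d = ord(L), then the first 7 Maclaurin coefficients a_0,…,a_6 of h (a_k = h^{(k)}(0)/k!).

f: a_k = 0, -6, 0, 9, 0, -81/20, 0, …
g: a_k = 0, -12, 0, 32, 0, -128/5, 0, …
f+g: L₀ = lclm(L_f,L_g), ord ≤ 2+2.
L = 144 + 25·Dx^2 + Dx^4  (order 4).
h: a_k = 0, -18, 0, 41, 0, -593/20, 0, …
ICs: h(0) = 0, h′(0) = -18, h′′(0) = 0, h′′′(0) = 246.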